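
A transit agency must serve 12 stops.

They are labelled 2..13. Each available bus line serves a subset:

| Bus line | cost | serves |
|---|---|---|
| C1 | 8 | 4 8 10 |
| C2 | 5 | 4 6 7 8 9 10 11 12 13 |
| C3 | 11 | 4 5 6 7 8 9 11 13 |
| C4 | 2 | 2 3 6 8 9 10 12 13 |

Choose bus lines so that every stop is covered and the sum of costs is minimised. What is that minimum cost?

C3, C4 together cover every stop (C3 ∪ C4 = {2, 3, 4, 5, 6, 7, 8, 9, 10, 11, 12, 13}); total cost 11 + 2 = 13.
The greedy pick C4, C2, C3 costs 18; no covering selection beats 13.

13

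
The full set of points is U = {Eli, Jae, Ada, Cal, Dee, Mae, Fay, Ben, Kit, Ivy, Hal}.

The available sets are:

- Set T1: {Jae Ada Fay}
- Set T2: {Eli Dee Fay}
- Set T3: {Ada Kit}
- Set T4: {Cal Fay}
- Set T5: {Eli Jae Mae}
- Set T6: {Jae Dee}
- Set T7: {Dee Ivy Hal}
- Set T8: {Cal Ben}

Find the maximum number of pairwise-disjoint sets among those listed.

T3, T4, T5, T7 are pairwise disjoint (T3={Ada,Kit}; T4={Cal,Fay}; T5={Eli,Jae,Mae}; T7={Dee,Ivy,Hal}).
Every remaining set overlaps one of these, and no 5 of the listed sets are pairwise disjoint, so 4 is the maximum.

4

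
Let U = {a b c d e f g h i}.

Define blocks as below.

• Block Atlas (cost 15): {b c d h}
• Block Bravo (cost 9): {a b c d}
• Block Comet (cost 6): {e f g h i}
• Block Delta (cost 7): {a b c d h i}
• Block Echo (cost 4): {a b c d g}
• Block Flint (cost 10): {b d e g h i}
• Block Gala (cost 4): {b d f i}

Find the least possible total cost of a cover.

10

Comet, Echo together cover every item (Comet ∪ Echo = {a, b, c, d, e, f, g, h, i}); total cost 6 + 4 = 10.
No covering selection has total cost below 10.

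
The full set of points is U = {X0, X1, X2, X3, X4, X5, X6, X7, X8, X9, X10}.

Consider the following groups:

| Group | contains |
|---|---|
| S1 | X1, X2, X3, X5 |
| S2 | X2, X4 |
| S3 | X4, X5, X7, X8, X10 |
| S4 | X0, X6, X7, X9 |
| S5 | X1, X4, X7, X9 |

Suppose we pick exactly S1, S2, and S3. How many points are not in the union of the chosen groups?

3

Union of S1, S2, S3 = {X1, X2, X3, X4, X5, X7, X8, X10}.
Not covered: X0, X6, X9 — 3 points.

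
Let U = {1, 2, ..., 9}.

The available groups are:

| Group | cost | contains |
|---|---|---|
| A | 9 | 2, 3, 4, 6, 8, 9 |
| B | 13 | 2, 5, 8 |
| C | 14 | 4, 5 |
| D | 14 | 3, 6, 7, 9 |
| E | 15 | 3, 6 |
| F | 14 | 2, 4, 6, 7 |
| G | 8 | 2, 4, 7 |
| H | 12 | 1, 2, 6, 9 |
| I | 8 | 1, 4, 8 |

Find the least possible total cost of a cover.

B, D, I together cover every element (B ∪ D ∪ I = {1, 2, 3, 4, 5, 6, 7, 8, 9}); total cost 13 + 14 + 8 = 35.
The greedy pick A, G, I, B costs 38; no covering selection beats 35.

35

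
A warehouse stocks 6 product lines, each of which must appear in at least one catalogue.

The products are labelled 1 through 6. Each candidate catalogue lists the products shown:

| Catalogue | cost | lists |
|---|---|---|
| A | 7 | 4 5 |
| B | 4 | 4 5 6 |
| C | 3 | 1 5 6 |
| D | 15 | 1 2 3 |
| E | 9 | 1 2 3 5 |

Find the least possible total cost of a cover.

B, E together cover every product (B ∪ E = {1, 2, 3, 4, 5, 6}); total cost 4 + 9 = 13.
The greedy pick C, B, E costs 16; no covering selection beats 13.

13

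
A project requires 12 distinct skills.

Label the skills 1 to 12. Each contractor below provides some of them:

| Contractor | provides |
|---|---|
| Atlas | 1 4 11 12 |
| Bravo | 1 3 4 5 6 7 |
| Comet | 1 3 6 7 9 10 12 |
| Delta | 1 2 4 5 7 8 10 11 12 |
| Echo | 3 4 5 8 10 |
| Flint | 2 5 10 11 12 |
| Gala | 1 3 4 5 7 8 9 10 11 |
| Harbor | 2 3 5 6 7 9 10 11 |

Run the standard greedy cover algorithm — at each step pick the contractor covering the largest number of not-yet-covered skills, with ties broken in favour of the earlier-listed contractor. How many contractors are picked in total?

2

Greedy: pick Delta (covers 9 new) → pick Comet (covers 3 new). Total picks: 2.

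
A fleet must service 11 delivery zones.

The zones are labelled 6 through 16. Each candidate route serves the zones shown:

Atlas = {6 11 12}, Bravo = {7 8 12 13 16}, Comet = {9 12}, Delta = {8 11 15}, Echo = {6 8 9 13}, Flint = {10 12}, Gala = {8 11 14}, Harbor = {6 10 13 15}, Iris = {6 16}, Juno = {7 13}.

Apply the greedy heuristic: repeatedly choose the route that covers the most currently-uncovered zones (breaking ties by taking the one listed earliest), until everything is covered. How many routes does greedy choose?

4

Greedy: pick Bravo (covers 5 new) → pick Harbor (covers 3 new) → pick Gala (covers 2 new) → pick Comet (covers 1 new). Total picks: 4.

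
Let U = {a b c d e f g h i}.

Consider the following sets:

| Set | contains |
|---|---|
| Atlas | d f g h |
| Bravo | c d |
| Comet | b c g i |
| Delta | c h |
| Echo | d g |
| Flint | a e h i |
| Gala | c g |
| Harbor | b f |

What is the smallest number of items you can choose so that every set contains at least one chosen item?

Take T = {b, c, g, h}. Each listed set contains at least one of these, so T is a hitting set of size 4.
No choice of 3 items meets every set, so 4 is the minimum.

4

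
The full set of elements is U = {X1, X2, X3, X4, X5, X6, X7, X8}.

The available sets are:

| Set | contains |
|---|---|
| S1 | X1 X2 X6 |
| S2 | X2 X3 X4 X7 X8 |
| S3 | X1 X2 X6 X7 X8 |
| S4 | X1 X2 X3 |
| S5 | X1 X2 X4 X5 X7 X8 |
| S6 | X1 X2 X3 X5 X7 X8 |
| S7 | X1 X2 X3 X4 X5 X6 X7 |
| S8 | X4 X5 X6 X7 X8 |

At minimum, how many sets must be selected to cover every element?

2

S5 and S7 together: S5 ∪ S7 = {X1, X2, X3, X4, X5, X6, X7, X8} — every element is covered.
No single set has all 8 elements (the largest, S7, has 7), so 2 is optimal.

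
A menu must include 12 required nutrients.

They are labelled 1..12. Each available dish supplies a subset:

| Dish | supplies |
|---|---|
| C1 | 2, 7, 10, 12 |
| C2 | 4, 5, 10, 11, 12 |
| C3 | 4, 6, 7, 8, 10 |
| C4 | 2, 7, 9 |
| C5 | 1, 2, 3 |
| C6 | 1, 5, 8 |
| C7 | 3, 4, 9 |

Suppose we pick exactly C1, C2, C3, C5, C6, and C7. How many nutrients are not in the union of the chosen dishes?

Union of C1, C2, C3, C5, C6, C7 = {1, 2, 3, 4, 5, 6, 7, 8, 9, 10, 11, 12} — that's every nutrient, so 0 are uncovered.

0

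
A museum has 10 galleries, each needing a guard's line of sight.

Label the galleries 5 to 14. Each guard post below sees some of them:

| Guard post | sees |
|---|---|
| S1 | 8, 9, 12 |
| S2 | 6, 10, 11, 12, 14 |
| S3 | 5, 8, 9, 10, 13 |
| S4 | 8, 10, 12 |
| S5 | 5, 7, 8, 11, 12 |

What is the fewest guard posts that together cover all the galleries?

3

Take {S2, S3, S5}. Their union is {5, 6, 7, 8, 9, 10, 11, 12, 13, 14}, which is all 10 galleries.
Only S2 contains 6, so S2 is forced; the remaining 5 galleries need at least 2 more guard posts (each remaining guard post adds at most 4) — so at least 3 guard posts are needed, and 3 is optimal.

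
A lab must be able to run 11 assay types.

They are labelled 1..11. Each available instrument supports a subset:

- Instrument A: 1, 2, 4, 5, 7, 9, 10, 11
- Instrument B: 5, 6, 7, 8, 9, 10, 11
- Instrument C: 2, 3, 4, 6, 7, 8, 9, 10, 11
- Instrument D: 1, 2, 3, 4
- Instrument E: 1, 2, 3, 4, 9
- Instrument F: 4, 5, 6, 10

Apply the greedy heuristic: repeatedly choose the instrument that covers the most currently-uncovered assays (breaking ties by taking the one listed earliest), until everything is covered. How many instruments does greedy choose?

Greedy: pick C (covers 9 new) → pick A (covers 2 new). Total picks: 2.

2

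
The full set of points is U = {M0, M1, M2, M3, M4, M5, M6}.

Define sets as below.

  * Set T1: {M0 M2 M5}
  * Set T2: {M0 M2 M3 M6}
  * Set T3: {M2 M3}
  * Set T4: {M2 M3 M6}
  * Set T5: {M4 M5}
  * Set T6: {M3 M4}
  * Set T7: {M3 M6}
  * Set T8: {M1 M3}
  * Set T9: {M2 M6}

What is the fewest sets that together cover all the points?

Take {T2, T5, T8}. Their union is {M0, M1, M2, M3, M4, M5, M6}, which is all 7 points.
Only T8 contains M1, so T8 is forced; the remaining 5 points need at least 2 more sets (each remaining set adds at most 3) — so at least 3 sets are needed, and 3 is optimal.

3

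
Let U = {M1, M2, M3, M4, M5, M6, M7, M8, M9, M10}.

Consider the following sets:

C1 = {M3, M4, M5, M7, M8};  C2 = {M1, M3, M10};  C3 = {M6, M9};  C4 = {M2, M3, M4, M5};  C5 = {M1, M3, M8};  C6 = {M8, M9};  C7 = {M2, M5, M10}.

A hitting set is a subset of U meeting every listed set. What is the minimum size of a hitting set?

Take H = {M2, M3, M9}. Each listed set contains at least one of these, so H is a hitting set of size 3.
The sets C3, C5, C7 are pairwise disjoint, so any hitting set needs a separate point for each — at least 3. Hence 3 is optimal.

3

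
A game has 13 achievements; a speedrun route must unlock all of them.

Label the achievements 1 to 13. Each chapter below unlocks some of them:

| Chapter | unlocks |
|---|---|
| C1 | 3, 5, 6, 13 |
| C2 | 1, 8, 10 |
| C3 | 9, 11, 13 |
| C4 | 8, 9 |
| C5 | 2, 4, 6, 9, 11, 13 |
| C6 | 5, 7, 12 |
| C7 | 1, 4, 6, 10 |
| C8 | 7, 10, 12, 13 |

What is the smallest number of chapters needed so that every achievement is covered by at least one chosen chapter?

Take {C1, C2, C5, C6}. Their union is {1, 2, 3, 4, 5, 6, 7, 8, 9, 10, 11, 12, 13}, which is all 13 achievements.
Only C5 contains 2, so C5 is forced; the remaining 7 achievements need at least 3 more chapters (each remaining chapter adds at most 3) — so at least 4 chapters are needed, and 4 is optimal.

4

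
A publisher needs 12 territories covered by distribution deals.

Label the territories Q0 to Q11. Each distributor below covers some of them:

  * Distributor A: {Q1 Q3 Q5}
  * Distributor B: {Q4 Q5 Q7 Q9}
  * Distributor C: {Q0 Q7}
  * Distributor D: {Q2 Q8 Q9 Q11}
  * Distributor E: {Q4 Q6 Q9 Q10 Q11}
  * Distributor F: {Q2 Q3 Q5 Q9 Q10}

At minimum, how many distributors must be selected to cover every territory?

Take {A, C, D, E}. Their union is {Q0, Q1, Q2, Q3, Q4, Q5, Q6, Q7, Q8, Q9, Q10, Q11}, which is all 12 territories.
Only E contains Q6, so E is forced; the remaining 7 territories need at least 3 more distributors (each remaining distributor adds at most 3) — so at least 4 distributors are needed, and 4 is optimal.

4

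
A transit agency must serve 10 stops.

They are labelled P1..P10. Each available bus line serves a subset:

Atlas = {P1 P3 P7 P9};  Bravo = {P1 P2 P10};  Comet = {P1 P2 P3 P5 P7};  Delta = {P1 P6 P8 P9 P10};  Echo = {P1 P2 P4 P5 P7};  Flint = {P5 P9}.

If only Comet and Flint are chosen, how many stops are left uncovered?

Union of Comet, Flint = {P1, P2, P3, P5, P7, P9}.
Not covered: P4, P6, P8, P10 — 4 stops.

4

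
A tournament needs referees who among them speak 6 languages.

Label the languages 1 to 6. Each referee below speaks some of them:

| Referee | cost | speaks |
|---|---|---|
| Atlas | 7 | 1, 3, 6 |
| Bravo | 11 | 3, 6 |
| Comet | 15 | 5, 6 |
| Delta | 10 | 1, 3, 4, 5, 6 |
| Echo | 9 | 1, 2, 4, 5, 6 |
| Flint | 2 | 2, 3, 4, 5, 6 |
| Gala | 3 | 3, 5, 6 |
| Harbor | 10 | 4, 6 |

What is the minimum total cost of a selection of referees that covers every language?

9

Atlas, Flint together cover every language (Atlas ∪ Flint = {1, 2, 3, 4, 5, 6}); total cost 7 + 2 = 9.
No covering selection has total cost below 9.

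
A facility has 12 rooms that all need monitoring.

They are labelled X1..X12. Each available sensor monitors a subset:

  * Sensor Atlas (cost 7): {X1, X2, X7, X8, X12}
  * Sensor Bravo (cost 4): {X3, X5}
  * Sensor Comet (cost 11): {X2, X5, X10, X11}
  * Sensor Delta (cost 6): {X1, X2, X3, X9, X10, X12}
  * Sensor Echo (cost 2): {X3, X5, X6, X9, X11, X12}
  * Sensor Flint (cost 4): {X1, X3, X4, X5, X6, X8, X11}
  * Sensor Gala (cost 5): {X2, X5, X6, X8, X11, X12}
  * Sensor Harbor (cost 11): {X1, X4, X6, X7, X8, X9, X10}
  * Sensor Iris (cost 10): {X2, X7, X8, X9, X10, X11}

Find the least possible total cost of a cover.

Echo, Flint, Iris together cover every room (Echo ∪ Flint ∪ Iris = {X1, X2, X3, X4, X5, X6, X7, X8, X9, X10, X11, X12}); total cost 2 + 4 + 10 = 16.
The greedy pick Echo, Flint, Delta, Atlas costs 19; no covering selection beats 16.

16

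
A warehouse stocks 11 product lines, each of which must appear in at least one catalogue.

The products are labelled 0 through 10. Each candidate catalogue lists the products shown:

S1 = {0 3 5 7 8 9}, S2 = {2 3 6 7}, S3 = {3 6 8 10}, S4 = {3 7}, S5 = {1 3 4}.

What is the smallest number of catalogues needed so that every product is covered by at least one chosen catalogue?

4

S1 and S2 and S3 and S5 together: S1 ∪ S2 ∪ S3 ∪ S5 = {0, 1, 2, 3, 4, 5, 6, 7, 8, 9, 10} — every product is covered.
Only S1 contains 0, so S1 is forced; the remaining 5 products need at least 3 more catalogues (each remaining catalogue adds at most 2) — so at least 4 catalogues are needed, and 4 is optimal.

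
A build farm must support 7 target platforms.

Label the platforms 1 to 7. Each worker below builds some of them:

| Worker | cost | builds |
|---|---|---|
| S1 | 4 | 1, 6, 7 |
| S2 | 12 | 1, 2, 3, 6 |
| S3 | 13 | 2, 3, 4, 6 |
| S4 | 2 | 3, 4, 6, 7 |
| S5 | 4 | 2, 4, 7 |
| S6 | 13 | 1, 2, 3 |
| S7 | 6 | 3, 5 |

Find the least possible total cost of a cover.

14

S1, S5, S7 together cover every platform (S1 ∪ S5 ∪ S7 = {1, 2, 3, 4, 5, 6, 7}); total cost 4 + 4 + 6 = 14.
The greedy pick S4, S1, S5, S7 costs 16; no covering selection beats 14.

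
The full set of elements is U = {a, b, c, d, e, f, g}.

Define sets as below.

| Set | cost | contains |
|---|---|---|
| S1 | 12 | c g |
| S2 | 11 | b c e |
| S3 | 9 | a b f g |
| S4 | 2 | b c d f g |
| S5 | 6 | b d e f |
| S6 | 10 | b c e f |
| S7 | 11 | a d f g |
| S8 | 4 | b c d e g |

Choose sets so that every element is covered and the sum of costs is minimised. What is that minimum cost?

13

S3, S8 together cover every element (S3 ∪ S8 = {a, b, c, d, e, f, g}); total cost 9 + 4 = 13.
The greedy pick S4, S8, S3 costs 15; no covering selection beats 13.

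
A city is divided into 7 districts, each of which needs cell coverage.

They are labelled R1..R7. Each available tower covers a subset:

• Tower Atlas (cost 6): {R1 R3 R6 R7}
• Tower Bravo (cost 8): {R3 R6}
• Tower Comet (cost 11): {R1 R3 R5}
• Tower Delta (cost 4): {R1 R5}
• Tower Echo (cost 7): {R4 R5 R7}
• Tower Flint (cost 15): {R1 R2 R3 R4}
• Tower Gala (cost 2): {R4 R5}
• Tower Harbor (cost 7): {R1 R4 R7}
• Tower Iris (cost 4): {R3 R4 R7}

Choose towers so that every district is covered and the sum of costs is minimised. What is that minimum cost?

Atlas, Flint, Gala together cover every district (Atlas ∪ Flint ∪ Gala = {R1, R2, R3, R4, R5, R6, R7}); total cost 6 + 15 + 2 = 23.
No covering selection has total cost below 23.

23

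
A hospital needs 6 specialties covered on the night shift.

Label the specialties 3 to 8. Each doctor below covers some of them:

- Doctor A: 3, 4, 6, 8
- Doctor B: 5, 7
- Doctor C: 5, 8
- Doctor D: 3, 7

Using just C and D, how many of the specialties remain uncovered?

Union of C, D = {3, 5, 7, 8}.
Not covered: 4, 6 — 2 specialties.

2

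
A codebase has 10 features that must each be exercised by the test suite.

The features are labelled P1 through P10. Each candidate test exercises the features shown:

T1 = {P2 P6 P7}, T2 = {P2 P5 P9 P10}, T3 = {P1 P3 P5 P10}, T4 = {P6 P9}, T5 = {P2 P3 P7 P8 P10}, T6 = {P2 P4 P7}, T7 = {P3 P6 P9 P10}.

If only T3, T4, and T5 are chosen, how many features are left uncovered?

1

Union of T3, T4, T5 = {P1, P2, P3, P5, P6, P7, P8, P9, P10}.
Not covered: P4 — 1 feature.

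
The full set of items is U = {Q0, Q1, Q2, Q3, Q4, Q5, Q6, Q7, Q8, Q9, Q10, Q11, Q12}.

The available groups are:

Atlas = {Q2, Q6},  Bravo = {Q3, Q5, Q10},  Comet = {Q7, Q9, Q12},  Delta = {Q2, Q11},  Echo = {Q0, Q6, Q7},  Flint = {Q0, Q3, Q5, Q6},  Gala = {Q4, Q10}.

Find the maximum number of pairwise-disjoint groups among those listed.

4

Comet, Delta, Flint, Gala are pairwise disjoint (Comet={Q7,Q9,Q12}; Delta={Q2,Q11}; Flint={Q0,Q3,Q5,Q6}; Gala={Q4,Q10}).
Every remaining group overlaps one of these, and no 5 of the listed groups are pairwise disjoint, so 4 is the maximum.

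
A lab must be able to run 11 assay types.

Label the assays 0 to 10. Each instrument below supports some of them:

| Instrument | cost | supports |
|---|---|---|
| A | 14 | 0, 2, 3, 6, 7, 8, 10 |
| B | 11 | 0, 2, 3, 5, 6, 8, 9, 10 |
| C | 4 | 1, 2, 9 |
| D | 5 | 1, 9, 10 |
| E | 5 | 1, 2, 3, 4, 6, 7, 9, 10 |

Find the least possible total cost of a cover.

B, E together cover every assay (B ∪ E = {0, 1, 2, 3, 4, 5, 6, 7, 8, 9, 10}); total cost 11 + 5 = 16.
No covering selection has total cost below 16.

16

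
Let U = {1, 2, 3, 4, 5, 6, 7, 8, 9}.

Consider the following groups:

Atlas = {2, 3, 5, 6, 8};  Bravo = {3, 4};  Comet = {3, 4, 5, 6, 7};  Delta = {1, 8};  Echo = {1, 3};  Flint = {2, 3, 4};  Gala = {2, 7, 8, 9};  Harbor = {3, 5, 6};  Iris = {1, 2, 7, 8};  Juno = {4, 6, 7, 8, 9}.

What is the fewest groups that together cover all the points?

3

Take {Comet, Delta, Gala}. Their union is {1, 2, 3, 4, 5, 6, 7, 8, 9}, which is all 9 points.
No 2 of the 10 groups cover everything (all 45 combinations miss at least one point), so 3 is optimal.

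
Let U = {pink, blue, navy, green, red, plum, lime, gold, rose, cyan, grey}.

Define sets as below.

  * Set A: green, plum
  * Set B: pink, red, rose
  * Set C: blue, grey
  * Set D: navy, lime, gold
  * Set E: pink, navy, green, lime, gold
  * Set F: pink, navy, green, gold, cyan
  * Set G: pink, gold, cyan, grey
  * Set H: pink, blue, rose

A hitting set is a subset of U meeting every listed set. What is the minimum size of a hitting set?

Take T = {pink, blue, green, lime}. Each listed set contains at least one of these, so T is a hitting set of size 4.
The sets A, B, C, D are pairwise disjoint, so any hitting set needs a separate element for each — at least 4. Hence 4 is optimal.

4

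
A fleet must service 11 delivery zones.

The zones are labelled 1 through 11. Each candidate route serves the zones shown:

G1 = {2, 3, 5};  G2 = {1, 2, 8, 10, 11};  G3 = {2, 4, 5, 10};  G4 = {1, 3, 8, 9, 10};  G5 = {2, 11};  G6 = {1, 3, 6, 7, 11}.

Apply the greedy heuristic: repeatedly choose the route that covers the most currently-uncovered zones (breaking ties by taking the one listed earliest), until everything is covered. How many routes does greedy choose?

Greedy: pick G2 (covers 5 new) → pick G6 (covers 3 new) → pick G3 (covers 2 new) → pick G4 (covers 1 new). Total picks: 4.
(The true minimum cover uses only 3 routes, so greedy is not optimal here.)

4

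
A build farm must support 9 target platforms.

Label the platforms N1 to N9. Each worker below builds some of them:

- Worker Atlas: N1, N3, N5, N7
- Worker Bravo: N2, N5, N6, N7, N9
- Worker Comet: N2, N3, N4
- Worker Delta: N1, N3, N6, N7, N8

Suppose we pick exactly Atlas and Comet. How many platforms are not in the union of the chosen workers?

Union of Atlas, Comet = {N1, N2, N3, N4, N5, N7}.
Not covered: N6, N8, N9 — 3 platforms.

3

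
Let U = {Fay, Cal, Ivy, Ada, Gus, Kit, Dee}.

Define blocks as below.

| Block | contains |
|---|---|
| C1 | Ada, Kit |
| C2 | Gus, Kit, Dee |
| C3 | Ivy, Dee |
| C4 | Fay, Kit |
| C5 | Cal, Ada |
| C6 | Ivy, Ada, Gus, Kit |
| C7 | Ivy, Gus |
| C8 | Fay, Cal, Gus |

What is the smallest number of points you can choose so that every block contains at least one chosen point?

3

The 3 points {Cal, Ivy, Kit} hit every block.
The blocks C4, C5, C7 are pairwise disjoint, so any hitting set needs a separate point for each — at least 3. Hence 3 is optimal.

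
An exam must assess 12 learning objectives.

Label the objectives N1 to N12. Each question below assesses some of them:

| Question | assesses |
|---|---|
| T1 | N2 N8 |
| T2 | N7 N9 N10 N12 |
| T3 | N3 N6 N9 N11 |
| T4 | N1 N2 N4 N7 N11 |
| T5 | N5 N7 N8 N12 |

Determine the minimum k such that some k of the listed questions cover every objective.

T2 and T3 and T4 and T5 together: T2 ∪ T3 ∪ T4 ∪ T5 = {N1, N2, N3, N4, N5, N6, N7, N8, N9, N10, N11, N12} — every objective is covered.
Only T4 contains N1, so T4 is forced; the remaining 7 objectives need at least 3 more questions (each remaining question adds at most 3) — so at least 4 questions are needed, and 4 is optimal.

4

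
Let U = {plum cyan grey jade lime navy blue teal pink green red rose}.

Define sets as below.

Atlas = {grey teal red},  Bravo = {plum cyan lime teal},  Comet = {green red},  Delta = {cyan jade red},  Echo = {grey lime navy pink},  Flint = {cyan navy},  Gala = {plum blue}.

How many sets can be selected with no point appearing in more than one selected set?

3

Comet, Echo, Gala are pairwise disjoint (Comet={green,red}; Echo={grey,lime,navy,pink}; Gala={plum,blue}).
Every remaining set overlaps one of these, and no 4 of the listed sets are pairwise disjoint, so 3 is the maximum.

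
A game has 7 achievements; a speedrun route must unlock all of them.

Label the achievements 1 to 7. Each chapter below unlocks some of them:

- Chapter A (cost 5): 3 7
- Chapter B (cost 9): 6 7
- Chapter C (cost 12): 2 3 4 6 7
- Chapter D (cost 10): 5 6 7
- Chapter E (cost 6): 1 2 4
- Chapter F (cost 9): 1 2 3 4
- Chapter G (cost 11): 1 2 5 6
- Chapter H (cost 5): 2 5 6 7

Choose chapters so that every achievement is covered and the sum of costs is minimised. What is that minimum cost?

14

F, H together cover every achievement (F ∪ H = {1, 2, 3, 4, 5, 6, 7}); total cost 9 + 5 = 14.
The greedy pick H, E, A costs 16; no covering selection beats 14.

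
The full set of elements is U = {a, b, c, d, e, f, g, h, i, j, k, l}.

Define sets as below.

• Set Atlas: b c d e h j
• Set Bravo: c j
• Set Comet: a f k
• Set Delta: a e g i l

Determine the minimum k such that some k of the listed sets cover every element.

3

Atlas, Comet, and Delta cover everything between them: the union {a, b, c, d, e, f, g, h, i, j, k, l} is all of U.
Only Atlas contains b, so Atlas is forced; the remaining 6 elements need at least 2 more sets (each remaining set adds at most 4) — so at least 3 sets are needed, and 3 is optimal.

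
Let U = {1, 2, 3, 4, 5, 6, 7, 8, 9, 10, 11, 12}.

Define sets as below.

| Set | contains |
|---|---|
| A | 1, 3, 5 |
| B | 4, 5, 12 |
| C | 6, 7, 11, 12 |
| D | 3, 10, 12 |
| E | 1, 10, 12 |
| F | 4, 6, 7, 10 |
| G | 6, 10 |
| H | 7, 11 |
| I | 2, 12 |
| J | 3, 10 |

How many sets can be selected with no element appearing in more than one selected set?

4

A, G, H, I are pairwise disjoint (A={1,3,5}; G={6,10}; H={7,11}; I={2,12}).
Every remaining set overlaps one of these, and no 5 of the listed sets are pairwise disjoint, so 4 is the maximum.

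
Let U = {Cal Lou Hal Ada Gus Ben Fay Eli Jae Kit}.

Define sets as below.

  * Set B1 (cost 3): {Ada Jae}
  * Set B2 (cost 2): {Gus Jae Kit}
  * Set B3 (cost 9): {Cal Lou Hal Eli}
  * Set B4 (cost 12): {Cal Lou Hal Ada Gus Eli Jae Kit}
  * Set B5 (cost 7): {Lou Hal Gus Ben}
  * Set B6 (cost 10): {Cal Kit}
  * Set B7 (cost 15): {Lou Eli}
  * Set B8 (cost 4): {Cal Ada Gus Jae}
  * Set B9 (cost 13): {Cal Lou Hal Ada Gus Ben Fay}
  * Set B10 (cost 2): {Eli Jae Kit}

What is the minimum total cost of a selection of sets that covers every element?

15

B9, B10 together cover every element (B9 ∪ B10 = {Cal, Lou, Hal, Ada, Gus, Ben, Fay, Eli, Jae, Kit}); total cost 13 + 2 = 15.
The greedy pick B2, B8, B10, B5, B9 costs 28; no covering selection beats 15.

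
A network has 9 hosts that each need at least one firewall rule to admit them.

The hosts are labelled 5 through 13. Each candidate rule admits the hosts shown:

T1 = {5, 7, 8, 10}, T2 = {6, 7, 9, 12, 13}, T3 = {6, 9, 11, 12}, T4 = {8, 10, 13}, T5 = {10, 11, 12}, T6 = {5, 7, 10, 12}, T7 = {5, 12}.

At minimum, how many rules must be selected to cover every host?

Take {T1, T3, T4}. Their union is {5, 6, 7, 8, 9, 10, 11, 12, 13}, which is all 9 hosts.
No 2 of the 7 rules cover everything (all 21 combinations miss at least one host), so 3 is optimal.

3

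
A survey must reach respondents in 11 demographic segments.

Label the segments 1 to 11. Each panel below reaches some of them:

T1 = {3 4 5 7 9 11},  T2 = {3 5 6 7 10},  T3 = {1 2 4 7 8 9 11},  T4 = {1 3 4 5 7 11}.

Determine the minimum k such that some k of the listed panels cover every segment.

2

T2 and T3 together: T2 ∪ T3 = {1, 2, 3, 4, 5, 6, 7, 8, 9, 10, 11} — every segment is covered.
No single panel has all 11 segments (the largest, T3, has 7), so 2 is optimal.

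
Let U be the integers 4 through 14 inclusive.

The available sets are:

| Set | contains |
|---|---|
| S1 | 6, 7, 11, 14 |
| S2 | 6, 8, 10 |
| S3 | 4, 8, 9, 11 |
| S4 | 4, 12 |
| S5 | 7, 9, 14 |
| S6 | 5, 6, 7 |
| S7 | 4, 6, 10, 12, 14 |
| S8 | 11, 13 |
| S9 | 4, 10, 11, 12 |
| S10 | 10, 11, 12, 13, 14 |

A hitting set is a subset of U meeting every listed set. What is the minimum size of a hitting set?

4

Take H = {4, 7, 10, 11}. Each listed set contains at least one of these, so H is a hitting set of size 4.
The sets S2, S4, S5, S8 are pairwise disjoint, so any hitting set needs a separate point for each — at least 4. Hence 4 is optimal.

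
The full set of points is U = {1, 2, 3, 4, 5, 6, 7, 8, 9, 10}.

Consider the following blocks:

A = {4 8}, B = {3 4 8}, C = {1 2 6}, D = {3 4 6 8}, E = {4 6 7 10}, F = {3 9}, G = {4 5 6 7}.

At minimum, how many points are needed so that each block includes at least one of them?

The 3 points {6, 8, 9} hit every block.
The blocks A, C, F are pairwise disjoint, so any hitting set needs a separate point for each — at least 3. Hence 3 is optimal.

3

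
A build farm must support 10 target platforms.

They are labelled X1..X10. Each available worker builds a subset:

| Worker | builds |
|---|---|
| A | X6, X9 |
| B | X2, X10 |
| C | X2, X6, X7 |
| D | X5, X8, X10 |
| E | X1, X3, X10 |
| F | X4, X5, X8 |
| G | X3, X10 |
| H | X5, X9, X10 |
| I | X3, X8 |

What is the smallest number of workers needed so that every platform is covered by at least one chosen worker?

Take {C, E, F, H}. Their union is {X1, X2, X3, X4, X5, X6, X7, X8, X9, X10}, which is all 10 platforms.
Each worker has at most 3 platforms, and 3·3 = 9 < 10 — so at least 4 workers are needed, and 4 is optimal.

4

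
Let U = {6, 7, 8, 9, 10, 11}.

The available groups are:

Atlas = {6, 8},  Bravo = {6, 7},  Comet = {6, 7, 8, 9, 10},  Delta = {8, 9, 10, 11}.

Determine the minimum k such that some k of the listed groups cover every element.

Comet and Delta together: Comet ∪ Delta = {6, 7, 8, 9, 10, 11} — every element is covered.
No single group has all 6 elements (the largest, Comet, has 5), so 2 is optimal.

2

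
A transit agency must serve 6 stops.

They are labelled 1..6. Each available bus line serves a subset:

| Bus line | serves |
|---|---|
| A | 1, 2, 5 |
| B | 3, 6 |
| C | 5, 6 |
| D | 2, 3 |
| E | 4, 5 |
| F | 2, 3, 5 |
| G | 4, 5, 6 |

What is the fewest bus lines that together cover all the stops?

Take {A, B, G}. Their union is {1, 2, 3, 4, 5, 6}, which is all 6 stops.
Only A contains 1, so A is forced; the remaining 3 stops need at least 2 more bus lines (each remaining bus line adds at most 2) — so at least 3 bus lines are needed, and 3 is optimal.

3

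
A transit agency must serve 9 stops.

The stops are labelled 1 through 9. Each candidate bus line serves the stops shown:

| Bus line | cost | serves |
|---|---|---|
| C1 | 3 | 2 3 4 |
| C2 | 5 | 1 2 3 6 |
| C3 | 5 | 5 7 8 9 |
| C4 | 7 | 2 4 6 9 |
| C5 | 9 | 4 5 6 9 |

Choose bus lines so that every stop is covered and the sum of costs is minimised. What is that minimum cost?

C1, C2, C3 together cover every stop (C1 ∪ C2 ∪ C3 = {1, 2, 3, 4, 5, 6, 7, 8, 9}); total cost 3 + 5 + 5 = 13.
No covering selection has total cost below 13.

13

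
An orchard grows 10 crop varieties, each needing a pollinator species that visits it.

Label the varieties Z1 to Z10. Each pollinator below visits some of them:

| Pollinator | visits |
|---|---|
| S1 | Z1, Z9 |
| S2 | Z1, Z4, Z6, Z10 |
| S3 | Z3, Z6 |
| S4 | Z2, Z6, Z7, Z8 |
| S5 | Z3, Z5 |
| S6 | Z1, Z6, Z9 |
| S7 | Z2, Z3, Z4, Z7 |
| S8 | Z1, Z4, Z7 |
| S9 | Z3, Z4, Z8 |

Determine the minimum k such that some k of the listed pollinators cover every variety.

S1 and S2 and S4 and S5 together: S1 ∪ S2 ∪ S4 ∪ S5 = {Z1, Z2, Z3, Z4, Z5, Z6, Z7, Z8, Z9, Z10} — every variety is covered.
No 3 of the 9 pollinators cover everything (all 84 combinations miss at least one variety), so 4 is optimal.

4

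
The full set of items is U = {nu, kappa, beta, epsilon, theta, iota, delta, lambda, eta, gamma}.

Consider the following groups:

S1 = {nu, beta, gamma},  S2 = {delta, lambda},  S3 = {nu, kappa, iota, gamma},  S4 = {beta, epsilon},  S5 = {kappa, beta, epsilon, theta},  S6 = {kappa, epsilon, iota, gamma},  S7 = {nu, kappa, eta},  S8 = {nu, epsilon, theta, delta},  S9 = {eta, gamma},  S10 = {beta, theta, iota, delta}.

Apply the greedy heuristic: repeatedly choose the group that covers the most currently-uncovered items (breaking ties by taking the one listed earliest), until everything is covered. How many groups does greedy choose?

Greedy: pick S3 (covers 4 new) → pick S5 (covers 3 new) → pick S2 (covers 2 new) → pick S7 (covers 1 new). Total picks: 4.

4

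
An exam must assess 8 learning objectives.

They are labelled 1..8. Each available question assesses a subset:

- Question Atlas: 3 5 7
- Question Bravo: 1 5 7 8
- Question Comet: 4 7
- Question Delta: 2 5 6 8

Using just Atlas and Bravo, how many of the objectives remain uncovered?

3

Union of Atlas, Bravo = {1, 3, 5, 7, 8}.
Not covered: 2, 4, 6 — 3 objectives.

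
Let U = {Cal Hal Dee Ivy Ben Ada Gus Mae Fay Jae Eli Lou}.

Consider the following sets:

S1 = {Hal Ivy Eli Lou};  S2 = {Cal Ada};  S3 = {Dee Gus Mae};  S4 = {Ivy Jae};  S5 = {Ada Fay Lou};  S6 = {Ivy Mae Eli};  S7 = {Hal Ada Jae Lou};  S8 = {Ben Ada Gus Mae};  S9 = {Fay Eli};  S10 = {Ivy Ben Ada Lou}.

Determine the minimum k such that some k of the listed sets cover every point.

S2, S3, S7, S9, and S10 cover everything between them: the union {Cal, Hal, Dee, Ivy, Ben, Ada, Gus, Mae, Fay, Jae, Eli, Lou} is all of U.
No 4 of the 10 sets cover everything (all 210 combinations miss at least one point), so 5 is optimal.

5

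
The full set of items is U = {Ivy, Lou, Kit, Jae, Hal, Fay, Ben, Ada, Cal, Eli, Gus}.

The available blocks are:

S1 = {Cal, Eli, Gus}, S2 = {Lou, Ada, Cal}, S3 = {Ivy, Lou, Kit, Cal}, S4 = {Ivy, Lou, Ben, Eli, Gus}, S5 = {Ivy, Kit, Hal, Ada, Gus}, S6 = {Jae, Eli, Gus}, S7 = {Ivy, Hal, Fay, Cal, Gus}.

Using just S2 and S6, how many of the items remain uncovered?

5

Union of S2, S6 = {Lou, Jae, Ada, Cal, Eli, Gus}.
Not covered: Ivy, Kit, Hal, Fay, Ben — 5 items.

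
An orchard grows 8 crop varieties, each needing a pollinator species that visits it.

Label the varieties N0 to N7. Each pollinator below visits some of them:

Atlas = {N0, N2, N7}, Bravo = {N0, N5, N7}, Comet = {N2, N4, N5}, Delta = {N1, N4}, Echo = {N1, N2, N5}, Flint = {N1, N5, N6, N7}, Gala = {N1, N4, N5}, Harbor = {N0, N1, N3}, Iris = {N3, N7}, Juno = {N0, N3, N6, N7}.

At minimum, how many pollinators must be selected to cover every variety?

Comet and Delta and Juno together: Comet ∪ Delta ∪ Juno = {N0, N1, N2, N3, N4, N5, N6, N7} — every variety is covered.
No 2 of the 10 pollinators cover everything (all 45 combinations miss at least one variety), so 3 is optimal.

3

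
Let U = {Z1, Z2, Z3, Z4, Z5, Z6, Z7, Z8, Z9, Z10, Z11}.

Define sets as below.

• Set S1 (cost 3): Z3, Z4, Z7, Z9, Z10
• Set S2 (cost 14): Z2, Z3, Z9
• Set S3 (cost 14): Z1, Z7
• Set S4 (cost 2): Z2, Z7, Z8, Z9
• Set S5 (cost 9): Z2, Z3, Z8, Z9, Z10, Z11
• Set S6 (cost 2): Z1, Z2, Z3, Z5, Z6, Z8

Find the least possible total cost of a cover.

S1, S5, S6 together cover every element (S1 ∪ S5 ∪ S6 = {Z1, Z2, Z3, Z4, Z5, Z6, Z7, Z8, Z9, Z10, Z11}); total cost 3 + 9 + 2 = 14.
No covering selection has total cost below 14.

14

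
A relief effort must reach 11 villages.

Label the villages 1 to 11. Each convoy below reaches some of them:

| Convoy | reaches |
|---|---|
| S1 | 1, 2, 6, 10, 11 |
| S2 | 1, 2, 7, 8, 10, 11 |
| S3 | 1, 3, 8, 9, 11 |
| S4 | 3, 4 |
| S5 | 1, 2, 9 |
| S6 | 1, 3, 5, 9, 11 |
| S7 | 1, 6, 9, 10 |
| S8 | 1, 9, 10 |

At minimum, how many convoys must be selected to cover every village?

S1 and S2 and S4 and S6 together: S1 ∪ S2 ∪ S4 ∪ S6 = {1, 2, 3, 4, 5, 6, 7, 8, 9, 10, 11} — every village is covered.
No 3 of the 8 convoys cover everything (all 56 combinations miss at least one village), so 4 is optimal.

4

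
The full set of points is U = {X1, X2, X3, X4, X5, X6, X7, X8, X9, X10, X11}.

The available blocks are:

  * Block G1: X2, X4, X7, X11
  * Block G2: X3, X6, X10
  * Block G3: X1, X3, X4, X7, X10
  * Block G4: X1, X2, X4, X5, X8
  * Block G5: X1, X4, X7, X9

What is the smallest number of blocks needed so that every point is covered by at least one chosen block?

4

G1 and G2 and G4 and G5 together: G1 ∪ G2 ∪ G4 ∪ G5 = {X1, X2, X3, X4, X5, X6, X7, X8, X9, X10, X11} — every point is covered.
Only G5 contains X9, so G5 is forced; the remaining 7 points need at least 3 more blocks (each remaining block adds at most 3) — so at least 4 blocks are needed, and 4 is optimal.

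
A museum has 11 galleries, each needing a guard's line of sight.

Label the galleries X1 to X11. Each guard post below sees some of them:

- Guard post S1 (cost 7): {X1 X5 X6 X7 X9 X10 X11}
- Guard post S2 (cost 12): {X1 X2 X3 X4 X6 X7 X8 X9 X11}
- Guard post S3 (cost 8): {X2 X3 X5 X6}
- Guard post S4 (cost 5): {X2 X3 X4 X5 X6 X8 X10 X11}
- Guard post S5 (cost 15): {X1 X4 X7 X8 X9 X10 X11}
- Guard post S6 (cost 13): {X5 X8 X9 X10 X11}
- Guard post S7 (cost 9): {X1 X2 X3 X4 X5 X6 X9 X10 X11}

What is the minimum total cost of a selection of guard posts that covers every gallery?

12

S1, S4 together cover every gallery (S1 ∪ S4 = {X1, X2, X3, X4, X5, X6, X7, X8, X9, X10, X11}); total cost 7 + 5 = 12.
No covering selection has total cost below 12.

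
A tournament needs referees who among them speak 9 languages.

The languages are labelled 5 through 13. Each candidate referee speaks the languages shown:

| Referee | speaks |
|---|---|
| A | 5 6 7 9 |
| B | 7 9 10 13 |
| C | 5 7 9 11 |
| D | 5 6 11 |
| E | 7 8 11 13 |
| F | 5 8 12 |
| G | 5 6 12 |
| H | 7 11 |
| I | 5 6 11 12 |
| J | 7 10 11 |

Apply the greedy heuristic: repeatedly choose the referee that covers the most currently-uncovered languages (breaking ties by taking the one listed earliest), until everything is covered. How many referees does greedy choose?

4

Greedy: pick A (covers 4 new) → pick E (covers 3 new) → pick B (covers 1 new) → pick F (covers 1 new). Total picks: 4.
(The true minimum cover uses only 3 referees, so greedy is not optimal here.)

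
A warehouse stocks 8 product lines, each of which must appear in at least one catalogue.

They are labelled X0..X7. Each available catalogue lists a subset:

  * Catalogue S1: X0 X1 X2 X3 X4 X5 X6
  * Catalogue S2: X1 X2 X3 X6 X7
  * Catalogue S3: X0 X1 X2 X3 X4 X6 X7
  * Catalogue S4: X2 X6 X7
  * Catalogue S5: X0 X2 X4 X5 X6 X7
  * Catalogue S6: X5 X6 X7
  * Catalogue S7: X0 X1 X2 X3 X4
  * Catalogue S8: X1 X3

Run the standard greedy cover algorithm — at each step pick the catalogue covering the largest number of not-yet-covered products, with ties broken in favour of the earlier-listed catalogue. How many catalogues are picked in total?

2

Greedy: pick S1 (covers 7 new) → pick S2 (covers 1 new). Total picks: 2.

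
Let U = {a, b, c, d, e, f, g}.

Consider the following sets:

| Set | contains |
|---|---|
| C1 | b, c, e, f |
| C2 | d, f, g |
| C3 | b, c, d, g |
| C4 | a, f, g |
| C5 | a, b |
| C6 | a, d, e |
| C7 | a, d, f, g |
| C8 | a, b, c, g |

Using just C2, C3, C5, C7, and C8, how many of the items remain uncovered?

1

Union of C2, C3, C5, C7, C8 = {a, b, c, d, f, g}.
Not covered: e — 1 item.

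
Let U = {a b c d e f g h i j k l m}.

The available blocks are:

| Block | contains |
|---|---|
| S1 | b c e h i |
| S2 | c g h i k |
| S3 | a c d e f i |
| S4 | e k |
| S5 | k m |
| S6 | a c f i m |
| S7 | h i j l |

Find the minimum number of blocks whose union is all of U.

5

S1, S2, S3, S5, and S7 cover everything between them: the union {a, b, c, d, e, f, g, h, i, j, k, l, m} is all of U.
No 4 of the 7 blocks cover everything (all 35 combinations miss at least one point), so 5 is optimal.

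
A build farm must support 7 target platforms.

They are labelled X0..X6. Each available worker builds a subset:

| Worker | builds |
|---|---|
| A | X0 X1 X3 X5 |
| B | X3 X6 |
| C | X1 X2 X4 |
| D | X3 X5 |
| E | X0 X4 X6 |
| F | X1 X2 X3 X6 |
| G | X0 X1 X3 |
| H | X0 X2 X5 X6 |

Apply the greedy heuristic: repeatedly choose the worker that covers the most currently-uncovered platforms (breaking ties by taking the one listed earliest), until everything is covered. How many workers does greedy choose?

Greedy: pick A (covers 4 new) → pick C (covers 2 new) → pick B (covers 1 new). Total picks: 3.

3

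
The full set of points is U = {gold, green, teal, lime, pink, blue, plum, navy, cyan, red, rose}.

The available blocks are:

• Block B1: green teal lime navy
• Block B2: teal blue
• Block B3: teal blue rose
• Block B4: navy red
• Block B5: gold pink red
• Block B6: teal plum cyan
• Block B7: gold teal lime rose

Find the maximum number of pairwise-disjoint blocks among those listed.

2

B3, B4 are pairwise disjoint (B3={teal,blue,rose}; B4={navy,red}).
Every remaining block overlaps one of these, and no 3 of the listed blocks are pairwise disjoint, so 2 is the maximum.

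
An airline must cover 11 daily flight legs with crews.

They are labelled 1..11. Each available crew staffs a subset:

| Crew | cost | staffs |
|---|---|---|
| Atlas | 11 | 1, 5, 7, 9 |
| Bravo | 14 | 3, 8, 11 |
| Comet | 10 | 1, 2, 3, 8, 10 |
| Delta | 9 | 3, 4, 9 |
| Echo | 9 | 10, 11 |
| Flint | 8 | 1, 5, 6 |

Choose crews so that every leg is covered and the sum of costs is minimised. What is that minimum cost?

47

Atlas, Comet, Delta, Echo, Flint together cover every leg (Atlas ∪ Comet ∪ Delta ∪ Echo ∪ Flint = {1, 2, 3, 4, 5, 6, 7, 8, 9, 10, 11}); total cost 11 + 10 + 9 + 9 + 8 = 47.
No covering selection has total cost below 47.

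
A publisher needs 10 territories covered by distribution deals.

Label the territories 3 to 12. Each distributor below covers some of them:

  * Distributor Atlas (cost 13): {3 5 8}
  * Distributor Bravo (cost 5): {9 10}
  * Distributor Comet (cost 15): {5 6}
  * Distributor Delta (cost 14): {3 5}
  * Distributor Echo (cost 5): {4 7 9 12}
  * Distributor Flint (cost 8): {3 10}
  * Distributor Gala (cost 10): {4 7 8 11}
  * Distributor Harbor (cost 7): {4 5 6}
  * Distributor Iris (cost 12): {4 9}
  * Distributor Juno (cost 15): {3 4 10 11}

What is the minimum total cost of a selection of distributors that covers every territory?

Echo, Flint, Gala, Harbor together cover every territory (Echo ∪ Flint ∪ Gala ∪ Harbor = {3, 4, 5, 6, 7, 8, 9, 10, 11, 12}); total cost 5 + 8 + 10 + 7 = 30.
No covering selection has total cost below 30.

30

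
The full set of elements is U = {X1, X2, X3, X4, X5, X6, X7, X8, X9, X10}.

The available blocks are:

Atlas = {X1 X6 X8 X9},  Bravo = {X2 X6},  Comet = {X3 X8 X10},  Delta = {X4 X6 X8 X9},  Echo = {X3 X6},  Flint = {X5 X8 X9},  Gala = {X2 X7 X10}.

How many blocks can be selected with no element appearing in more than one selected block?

Echo, Flint, Gala are pairwise disjoint (Echo={X3,X6}; Flint={X5,X8,X9}; Gala={X2,X7,X10}).
Every remaining block overlaps one of these, and no 4 of the listed blocks are pairwise disjoint, so 3 is the maximum.

3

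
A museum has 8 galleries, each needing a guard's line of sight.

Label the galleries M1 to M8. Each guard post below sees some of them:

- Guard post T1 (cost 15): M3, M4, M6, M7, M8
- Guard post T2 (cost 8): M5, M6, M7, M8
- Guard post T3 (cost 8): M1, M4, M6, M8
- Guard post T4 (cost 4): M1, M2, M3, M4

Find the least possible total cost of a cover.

12

T2, T4 together cover every gallery (T2 ∪ T4 = {M1, M2, M3, M4, M5, M6, M7, M8}); total cost 8 + 4 = 12.
No covering selection has total cost below 12.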